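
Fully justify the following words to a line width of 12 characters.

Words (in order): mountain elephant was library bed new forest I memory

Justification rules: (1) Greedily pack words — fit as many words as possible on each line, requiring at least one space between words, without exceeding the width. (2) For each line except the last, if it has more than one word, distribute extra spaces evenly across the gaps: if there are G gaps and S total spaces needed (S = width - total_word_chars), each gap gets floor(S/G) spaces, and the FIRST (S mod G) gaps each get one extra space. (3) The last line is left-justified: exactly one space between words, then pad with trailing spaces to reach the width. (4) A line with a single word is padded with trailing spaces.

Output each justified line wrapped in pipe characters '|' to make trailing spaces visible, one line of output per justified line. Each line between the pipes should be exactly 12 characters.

Line 1: ['mountain'] (min_width=8, slack=4)
Line 2: ['elephant', 'was'] (min_width=12, slack=0)
Line 3: ['library', 'bed'] (min_width=11, slack=1)
Line 4: ['new', 'forest', 'I'] (min_width=12, slack=0)
Line 5: ['memory'] (min_width=6, slack=6)

Answer: |mountain    |
|elephant was|
|library  bed|
|new forest I|
|memory      |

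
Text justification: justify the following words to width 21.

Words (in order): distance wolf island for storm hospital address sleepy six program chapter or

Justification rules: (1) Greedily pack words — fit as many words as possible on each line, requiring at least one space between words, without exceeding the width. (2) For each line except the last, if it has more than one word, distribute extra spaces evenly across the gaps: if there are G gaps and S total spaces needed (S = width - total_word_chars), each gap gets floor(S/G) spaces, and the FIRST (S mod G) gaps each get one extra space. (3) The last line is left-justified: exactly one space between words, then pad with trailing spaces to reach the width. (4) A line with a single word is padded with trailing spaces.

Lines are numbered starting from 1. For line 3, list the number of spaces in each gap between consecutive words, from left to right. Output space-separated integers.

Answer: 3 2

Derivation:
Line 1: ['distance', 'wolf', 'island'] (min_width=20, slack=1)
Line 2: ['for', 'storm', 'hospital'] (min_width=18, slack=3)
Line 3: ['address', 'sleepy', 'six'] (min_width=18, slack=3)
Line 4: ['program', 'chapter', 'or'] (min_width=18, slack=3)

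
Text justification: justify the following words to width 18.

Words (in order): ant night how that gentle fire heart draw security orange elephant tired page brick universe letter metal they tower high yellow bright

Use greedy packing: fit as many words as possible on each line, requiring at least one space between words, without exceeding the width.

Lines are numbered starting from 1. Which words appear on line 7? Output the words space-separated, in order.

Line 1: ['ant', 'night', 'how', 'that'] (min_width=18, slack=0)
Line 2: ['gentle', 'fire', 'heart'] (min_width=17, slack=1)
Line 3: ['draw', 'security'] (min_width=13, slack=5)
Line 4: ['orange', 'elephant'] (min_width=15, slack=3)
Line 5: ['tired', 'page', 'brick'] (min_width=16, slack=2)
Line 6: ['universe', 'letter'] (min_width=15, slack=3)
Line 7: ['metal', 'they', 'tower'] (min_width=16, slack=2)
Line 8: ['high', 'yellow', 'bright'] (min_width=18, slack=0)

Answer: metal they tower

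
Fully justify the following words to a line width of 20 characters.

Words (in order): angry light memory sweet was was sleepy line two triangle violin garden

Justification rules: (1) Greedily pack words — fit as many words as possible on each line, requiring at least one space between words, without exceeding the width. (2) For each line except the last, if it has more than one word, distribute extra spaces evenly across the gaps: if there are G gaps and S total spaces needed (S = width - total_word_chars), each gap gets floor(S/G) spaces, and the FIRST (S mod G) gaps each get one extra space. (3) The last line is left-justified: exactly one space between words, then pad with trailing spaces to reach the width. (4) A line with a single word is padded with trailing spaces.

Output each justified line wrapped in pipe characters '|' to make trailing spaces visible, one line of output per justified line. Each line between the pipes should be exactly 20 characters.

Answer: |angry  light  memory|
|sweet was was sleepy|
|line   two  triangle|
|violin garden       |

Derivation:
Line 1: ['angry', 'light', 'memory'] (min_width=18, slack=2)
Line 2: ['sweet', 'was', 'was', 'sleepy'] (min_width=20, slack=0)
Line 3: ['line', 'two', 'triangle'] (min_width=17, slack=3)
Line 4: ['violin', 'garden'] (min_width=13, slack=7)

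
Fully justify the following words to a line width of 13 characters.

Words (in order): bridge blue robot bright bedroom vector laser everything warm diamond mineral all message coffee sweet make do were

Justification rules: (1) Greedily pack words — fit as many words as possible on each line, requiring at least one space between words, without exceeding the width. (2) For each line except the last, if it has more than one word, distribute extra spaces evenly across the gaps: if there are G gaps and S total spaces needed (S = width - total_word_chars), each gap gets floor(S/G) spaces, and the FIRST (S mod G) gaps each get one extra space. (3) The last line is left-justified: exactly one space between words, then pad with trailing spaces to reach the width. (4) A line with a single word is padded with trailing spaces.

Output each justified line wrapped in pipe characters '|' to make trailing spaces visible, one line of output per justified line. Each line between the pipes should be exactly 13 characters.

Line 1: ['bridge', 'blue'] (min_width=11, slack=2)
Line 2: ['robot', 'bright'] (min_width=12, slack=1)
Line 3: ['bedroom'] (min_width=7, slack=6)
Line 4: ['vector', 'laser'] (min_width=12, slack=1)
Line 5: ['everything'] (min_width=10, slack=3)
Line 6: ['warm', 'diamond'] (min_width=12, slack=1)
Line 7: ['mineral', 'all'] (min_width=11, slack=2)
Line 8: ['message'] (min_width=7, slack=6)
Line 9: ['coffee', 'sweet'] (min_width=12, slack=1)
Line 10: ['make', 'do', 'were'] (min_width=12, slack=1)

Answer: |bridge   blue|
|robot  bright|
|bedroom      |
|vector  laser|
|everything   |
|warm  diamond|
|mineral   all|
|message      |
|coffee  sweet|
|make do were |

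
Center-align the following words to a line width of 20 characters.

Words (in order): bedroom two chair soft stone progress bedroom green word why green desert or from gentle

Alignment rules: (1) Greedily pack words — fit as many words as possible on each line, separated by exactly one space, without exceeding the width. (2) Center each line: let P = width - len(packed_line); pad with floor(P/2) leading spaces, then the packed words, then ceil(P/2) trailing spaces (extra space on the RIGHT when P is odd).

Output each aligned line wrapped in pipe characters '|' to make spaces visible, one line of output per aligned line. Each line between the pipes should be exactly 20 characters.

Line 1: ['bedroom', 'two', 'chair'] (min_width=17, slack=3)
Line 2: ['soft', 'stone', 'progress'] (min_width=19, slack=1)
Line 3: ['bedroom', 'green', 'word'] (min_width=18, slack=2)
Line 4: ['why', 'green', 'desert', 'or'] (min_width=19, slack=1)
Line 5: ['from', 'gentle'] (min_width=11, slack=9)

Answer: | bedroom two chair  |
|soft stone progress |
| bedroom green word |
|why green desert or |
|    from gentle     |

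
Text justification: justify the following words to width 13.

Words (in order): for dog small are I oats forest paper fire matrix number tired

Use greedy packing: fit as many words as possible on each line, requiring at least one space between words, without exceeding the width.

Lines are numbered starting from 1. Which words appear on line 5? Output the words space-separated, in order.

Line 1: ['for', 'dog', 'small'] (min_width=13, slack=0)
Line 2: ['are', 'I', 'oats'] (min_width=10, slack=3)
Line 3: ['forest', 'paper'] (min_width=12, slack=1)
Line 4: ['fire', 'matrix'] (min_width=11, slack=2)
Line 5: ['number', 'tired'] (min_width=12, slack=1)

Answer: number tired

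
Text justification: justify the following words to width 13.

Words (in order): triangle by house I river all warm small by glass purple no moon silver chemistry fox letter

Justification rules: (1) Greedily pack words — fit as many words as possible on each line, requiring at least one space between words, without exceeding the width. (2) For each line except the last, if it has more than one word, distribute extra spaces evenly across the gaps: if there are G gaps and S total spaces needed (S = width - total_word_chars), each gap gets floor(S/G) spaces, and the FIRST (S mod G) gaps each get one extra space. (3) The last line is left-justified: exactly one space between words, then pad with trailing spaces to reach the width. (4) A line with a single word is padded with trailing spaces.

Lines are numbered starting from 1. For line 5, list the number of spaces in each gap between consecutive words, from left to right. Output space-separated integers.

Line 1: ['triangle', 'by'] (min_width=11, slack=2)
Line 2: ['house', 'I', 'river'] (min_width=13, slack=0)
Line 3: ['all', 'warm'] (min_width=8, slack=5)
Line 4: ['small', 'by'] (min_width=8, slack=5)
Line 5: ['glass', 'purple'] (min_width=12, slack=1)
Line 6: ['no', 'moon'] (min_width=7, slack=6)
Line 7: ['silver'] (min_width=6, slack=7)
Line 8: ['chemistry', 'fox'] (min_width=13, slack=0)
Line 9: ['letter'] (min_width=6, slack=7)

Answer: 2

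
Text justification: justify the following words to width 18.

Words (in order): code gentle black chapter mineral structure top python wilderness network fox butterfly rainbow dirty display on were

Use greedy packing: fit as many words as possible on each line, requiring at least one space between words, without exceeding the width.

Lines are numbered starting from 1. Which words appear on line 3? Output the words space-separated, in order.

Line 1: ['code', 'gentle', 'black'] (min_width=17, slack=1)
Line 2: ['chapter', 'mineral'] (min_width=15, slack=3)
Line 3: ['structure', 'top'] (min_width=13, slack=5)
Line 4: ['python', 'wilderness'] (min_width=17, slack=1)
Line 5: ['network', 'fox'] (min_width=11, slack=7)
Line 6: ['butterfly', 'rainbow'] (min_width=17, slack=1)
Line 7: ['dirty', 'display', 'on'] (min_width=16, slack=2)
Line 8: ['were'] (min_width=4, slack=14)

Answer: structure top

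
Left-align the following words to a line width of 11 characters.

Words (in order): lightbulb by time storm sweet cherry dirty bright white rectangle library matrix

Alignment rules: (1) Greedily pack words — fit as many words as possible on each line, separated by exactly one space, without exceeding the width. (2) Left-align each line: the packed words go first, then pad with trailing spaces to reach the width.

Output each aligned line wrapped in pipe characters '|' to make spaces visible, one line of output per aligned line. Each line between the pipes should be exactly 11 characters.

Line 1: ['lightbulb'] (min_width=9, slack=2)
Line 2: ['by', 'time'] (min_width=7, slack=4)
Line 3: ['storm', 'sweet'] (min_width=11, slack=0)
Line 4: ['cherry'] (min_width=6, slack=5)
Line 5: ['dirty'] (min_width=5, slack=6)
Line 6: ['bright'] (min_width=6, slack=5)
Line 7: ['white'] (min_width=5, slack=6)
Line 8: ['rectangle'] (min_width=9, slack=2)
Line 9: ['library'] (min_width=7, slack=4)
Line 10: ['matrix'] (min_width=6, slack=5)

Answer: |lightbulb  |
|by time    |
|storm sweet|
|cherry     |
|dirty      |
|bright     |
|white      |
|rectangle  |
|library    |
|matrix     |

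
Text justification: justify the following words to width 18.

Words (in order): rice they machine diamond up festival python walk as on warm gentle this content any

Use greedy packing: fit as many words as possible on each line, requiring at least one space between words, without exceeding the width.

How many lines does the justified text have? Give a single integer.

Line 1: ['rice', 'they', 'machine'] (min_width=17, slack=1)
Line 2: ['diamond', 'up'] (min_width=10, slack=8)
Line 3: ['festival', 'python'] (min_width=15, slack=3)
Line 4: ['walk', 'as', 'on', 'warm'] (min_width=15, slack=3)
Line 5: ['gentle', 'this'] (min_width=11, slack=7)
Line 6: ['content', 'any'] (min_width=11, slack=7)
Total lines: 6

Answer: 6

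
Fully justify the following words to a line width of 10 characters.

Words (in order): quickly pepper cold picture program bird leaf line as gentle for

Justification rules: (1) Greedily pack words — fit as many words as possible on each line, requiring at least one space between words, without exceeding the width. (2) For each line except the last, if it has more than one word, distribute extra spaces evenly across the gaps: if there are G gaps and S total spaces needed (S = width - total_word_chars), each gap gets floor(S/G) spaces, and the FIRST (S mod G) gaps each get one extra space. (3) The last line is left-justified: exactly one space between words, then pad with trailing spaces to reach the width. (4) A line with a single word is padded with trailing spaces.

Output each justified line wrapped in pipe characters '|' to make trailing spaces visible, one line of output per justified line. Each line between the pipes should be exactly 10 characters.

Line 1: ['quickly'] (min_width=7, slack=3)
Line 2: ['pepper'] (min_width=6, slack=4)
Line 3: ['cold'] (min_width=4, slack=6)
Line 4: ['picture'] (min_width=7, slack=3)
Line 5: ['program'] (min_width=7, slack=3)
Line 6: ['bird', 'leaf'] (min_width=9, slack=1)
Line 7: ['line', 'as'] (min_width=7, slack=3)
Line 8: ['gentle', 'for'] (min_width=10, slack=0)

Answer: |quickly   |
|pepper    |
|cold      |
|picture   |
|program   |
|bird  leaf|
|line    as|
|gentle for|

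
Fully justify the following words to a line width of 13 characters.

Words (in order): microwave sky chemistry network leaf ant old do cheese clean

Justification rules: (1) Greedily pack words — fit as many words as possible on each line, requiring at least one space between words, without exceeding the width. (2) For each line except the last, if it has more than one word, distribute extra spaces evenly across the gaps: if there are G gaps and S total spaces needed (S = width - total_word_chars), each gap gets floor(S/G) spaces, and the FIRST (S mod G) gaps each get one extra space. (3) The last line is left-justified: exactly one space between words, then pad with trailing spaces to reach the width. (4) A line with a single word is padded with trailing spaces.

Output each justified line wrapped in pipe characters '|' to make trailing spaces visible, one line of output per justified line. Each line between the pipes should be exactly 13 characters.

Answer: |microwave sky|
|chemistry    |
|network  leaf|
|ant   old  do|
|cheese clean |

Derivation:
Line 1: ['microwave', 'sky'] (min_width=13, slack=0)
Line 2: ['chemistry'] (min_width=9, slack=4)
Line 3: ['network', 'leaf'] (min_width=12, slack=1)
Line 4: ['ant', 'old', 'do'] (min_width=10, slack=3)
Line 5: ['cheese', 'clean'] (min_width=12, slack=1)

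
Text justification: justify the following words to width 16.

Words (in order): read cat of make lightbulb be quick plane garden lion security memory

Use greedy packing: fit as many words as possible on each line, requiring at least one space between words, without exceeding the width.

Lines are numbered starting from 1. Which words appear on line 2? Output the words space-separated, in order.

Line 1: ['read', 'cat', 'of', 'make'] (min_width=16, slack=0)
Line 2: ['lightbulb', 'be'] (min_width=12, slack=4)
Line 3: ['quick', 'plane'] (min_width=11, slack=5)
Line 4: ['garden', 'lion'] (min_width=11, slack=5)
Line 5: ['security', 'memory'] (min_width=15, slack=1)

Answer: lightbulb be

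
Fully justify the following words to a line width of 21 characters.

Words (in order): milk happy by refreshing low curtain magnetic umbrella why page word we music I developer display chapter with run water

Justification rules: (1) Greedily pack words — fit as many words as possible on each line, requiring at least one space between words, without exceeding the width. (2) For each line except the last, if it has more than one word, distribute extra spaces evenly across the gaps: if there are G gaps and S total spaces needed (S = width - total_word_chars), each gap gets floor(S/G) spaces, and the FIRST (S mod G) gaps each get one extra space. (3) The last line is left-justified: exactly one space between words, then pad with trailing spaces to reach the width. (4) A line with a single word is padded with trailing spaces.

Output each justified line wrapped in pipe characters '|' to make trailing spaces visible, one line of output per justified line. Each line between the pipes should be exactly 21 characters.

Line 1: ['milk', 'happy', 'by'] (min_width=13, slack=8)
Line 2: ['refreshing', 'low'] (min_width=14, slack=7)
Line 3: ['curtain', 'magnetic'] (min_width=16, slack=5)
Line 4: ['umbrella', 'why', 'page'] (min_width=17, slack=4)
Line 5: ['word', 'we', 'music', 'I'] (min_width=15, slack=6)
Line 6: ['developer', 'display'] (min_width=17, slack=4)
Line 7: ['chapter', 'with', 'run'] (min_width=16, slack=5)
Line 8: ['water'] (min_width=5, slack=16)

Answer: |milk     happy     by|
|refreshing        low|
|curtain      magnetic|
|umbrella   why   page|
|word   we   music   I|
|developer     display|
|chapter    with   run|
|water                |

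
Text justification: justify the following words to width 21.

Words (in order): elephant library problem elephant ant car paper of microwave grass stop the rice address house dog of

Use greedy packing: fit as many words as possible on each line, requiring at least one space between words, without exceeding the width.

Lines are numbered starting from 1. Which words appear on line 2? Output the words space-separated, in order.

Line 1: ['elephant', 'library'] (min_width=16, slack=5)
Line 2: ['problem', 'elephant', 'ant'] (min_width=20, slack=1)
Line 3: ['car', 'paper', 'of'] (min_width=12, slack=9)
Line 4: ['microwave', 'grass', 'stop'] (min_width=20, slack=1)
Line 5: ['the', 'rice', 'address'] (min_width=16, slack=5)
Line 6: ['house', 'dog', 'of'] (min_width=12, slack=9)

Answer: problem elephant ant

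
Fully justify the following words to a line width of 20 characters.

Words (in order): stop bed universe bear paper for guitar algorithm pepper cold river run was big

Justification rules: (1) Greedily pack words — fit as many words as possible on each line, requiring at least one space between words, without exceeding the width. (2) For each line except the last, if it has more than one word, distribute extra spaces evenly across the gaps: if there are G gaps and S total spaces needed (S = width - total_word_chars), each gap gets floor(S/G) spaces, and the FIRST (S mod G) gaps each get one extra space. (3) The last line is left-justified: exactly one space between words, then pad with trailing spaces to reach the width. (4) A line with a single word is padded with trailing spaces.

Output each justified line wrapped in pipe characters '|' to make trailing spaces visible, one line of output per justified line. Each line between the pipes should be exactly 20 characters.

Answer: |stop   bed  universe|
|bear    paper    for|
|guitar     algorithm|
|pepper   cold  river|
|run was big         |

Derivation:
Line 1: ['stop', 'bed', 'universe'] (min_width=17, slack=3)
Line 2: ['bear', 'paper', 'for'] (min_width=14, slack=6)
Line 3: ['guitar', 'algorithm'] (min_width=16, slack=4)
Line 4: ['pepper', 'cold', 'river'] (min_width=17, slack=3)
Line 5: ['run', 'was', 'big'] (min_width=11, slack=9)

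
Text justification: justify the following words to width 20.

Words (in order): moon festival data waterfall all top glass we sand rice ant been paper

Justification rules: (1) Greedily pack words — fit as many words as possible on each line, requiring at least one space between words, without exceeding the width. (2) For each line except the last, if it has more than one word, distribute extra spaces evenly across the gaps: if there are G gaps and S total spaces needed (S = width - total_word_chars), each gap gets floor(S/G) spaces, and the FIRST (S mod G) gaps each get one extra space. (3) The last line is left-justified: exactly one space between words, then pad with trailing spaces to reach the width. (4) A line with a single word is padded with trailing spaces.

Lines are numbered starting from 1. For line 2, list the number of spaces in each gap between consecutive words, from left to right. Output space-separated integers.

Answer: 3 2

Derivation:
Line 1: ['moon', 'festival', 'data'] (min_width=18, slack=2)
Line 2: ['waterfall', 'all', 'top'] (min_width=17, slack=3)
Line 3: ['glass', 'we', 'sand', 'rice'] (min_width=18, slack=2)
Line 4: ['ant', 'been', 'paper'] (min_width=14, slack=6)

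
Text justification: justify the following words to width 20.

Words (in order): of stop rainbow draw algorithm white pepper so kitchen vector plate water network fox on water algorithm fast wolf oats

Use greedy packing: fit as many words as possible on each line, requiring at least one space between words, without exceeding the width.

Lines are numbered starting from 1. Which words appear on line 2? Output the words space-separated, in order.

Answer: algorithm white

Derivation:
Line 1: ['of', 'stop', 'rainbow', 'draw'] (min_width=20, slack=0)
Line 2: ['algorithm', 'white'] (min_width=15, slack=5)
Line 3: ['pepper', 'so', 'kitchen'] (min_width=17, slack=3)
Line 4: ['vector', 'plate', 'water'] (min_width=18, slack=2)
Line 5: ['network', 'fox', 'on', 'water'] (min_width=20, slack=0)
Line 6: ['algorithm', 'fast', 'wolf'] (min_width=19, slack=1)
Line 7: ['oats'] (min_width=4, slack=16)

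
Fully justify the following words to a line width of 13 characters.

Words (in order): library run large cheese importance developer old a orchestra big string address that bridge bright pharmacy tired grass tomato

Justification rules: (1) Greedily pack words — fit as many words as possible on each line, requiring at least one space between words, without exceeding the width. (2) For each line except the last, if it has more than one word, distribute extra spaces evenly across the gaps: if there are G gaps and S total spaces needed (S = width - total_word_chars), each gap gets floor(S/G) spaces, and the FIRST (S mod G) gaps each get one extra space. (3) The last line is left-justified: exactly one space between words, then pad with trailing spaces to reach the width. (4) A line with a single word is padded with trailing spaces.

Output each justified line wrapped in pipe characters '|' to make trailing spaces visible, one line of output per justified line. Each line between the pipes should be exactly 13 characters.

Line 1: ['library', 'run'] (min_width=11, slack=2)
Line 2: ['large', 'cheese'] (min_width=12, slack=1)
Line 3: ['importance'] (min_width=10, slack=3)
Line 4: ['developer', 'old'] (min_width=13, slack=0)
Line 5: ['a', 'orchestra'] (min_width=11, slack=2)
Line 6: ['big', 'string'] (min_width=10, slack=3)
Line 7: ['address', 'that'] (min_width=12, slack=1)
Line 8: ['bridge', 'bright'] (min_width=13, slack=0)
Line 9: ['pharmacy'] (min_width=8, slack=5)
Line 10: ['tired', 'grass'] (min_width=11, slack=2)
Line 11: ['tomato'] (min_width=6, slack=7)

Answer: |library   run|
|large  cheese|
|importance   |
|developer old|
|a   orchestra|
|big    string|
|address  that|
|bridge bright|
|pharmacy     |
|tired   grass|
|tomato       |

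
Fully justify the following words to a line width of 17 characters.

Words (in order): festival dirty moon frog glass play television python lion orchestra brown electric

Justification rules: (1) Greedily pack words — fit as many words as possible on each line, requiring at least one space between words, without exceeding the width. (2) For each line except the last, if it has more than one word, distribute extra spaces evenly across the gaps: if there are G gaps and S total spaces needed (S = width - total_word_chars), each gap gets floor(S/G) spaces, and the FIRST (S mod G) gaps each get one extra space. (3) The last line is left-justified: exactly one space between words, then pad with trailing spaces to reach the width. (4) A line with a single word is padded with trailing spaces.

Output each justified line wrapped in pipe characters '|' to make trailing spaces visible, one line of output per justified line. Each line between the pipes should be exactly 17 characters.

Line 1: ['festival', 'dirty'] (min_width=14, slack=3)
Line 2: ['moon', 'frog', 'glass'] (min_width=15, slack=2)
Line 3: ['play', 'television'] (min_width=15, slack=2)
Line 4: ['python', 'lion'] (min_width=11, slack=6)
Line 5: ['orchestra', 'brown'] (min_width=15, slack=2)
Line 6: ['electric'] (min_width=8, slack=9)

Answer: |festival    dirty|
|moon  frog  glass|
|play   television|
|python       lion|
|orchestra   brown|
|electric         |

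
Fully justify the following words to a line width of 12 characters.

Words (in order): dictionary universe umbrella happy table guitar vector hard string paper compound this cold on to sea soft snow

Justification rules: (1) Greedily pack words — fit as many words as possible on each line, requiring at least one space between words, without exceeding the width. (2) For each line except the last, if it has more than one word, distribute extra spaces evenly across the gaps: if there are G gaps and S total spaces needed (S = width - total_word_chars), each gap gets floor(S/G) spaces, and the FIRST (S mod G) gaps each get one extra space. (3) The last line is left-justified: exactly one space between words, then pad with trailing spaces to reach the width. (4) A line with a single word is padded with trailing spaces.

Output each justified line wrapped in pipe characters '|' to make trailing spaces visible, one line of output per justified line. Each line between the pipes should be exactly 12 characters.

Line 1: ['dictionary'] (min_width=10, slack=2)
Line 2: ['universe'] (min_width=8, slack=4)
Line 3: ['umbrella'] (min_width=8, slack=4)
Line 4: ['happy', 'table'] (min_width=11, slack=1)
Line 5: ['guitar'] (min_width=6, slack=6)
Line 6: ['vector', 'hard'] (min_width=11, slack=1)
Line 7: ['string', 'paper'] (min_width=12, slack=0)
Line 8: ['compound'] (min_width=8, slack=4)
Line 9: ['this', 'cold', 'on'] (min_width=12, slack=0)
Line 10: ['to', 'sea', 'soft'] (min_width=11, slack=1)
Line 11: ['snow'] (min_width=4, slack=8)

Answer: |dictionary  |
|universe    |
|umbrella    |
|happy  table|
|guitar      |
|vector  hard|
|string paper|
|compound    |
|this cold on|
|to  sea soft|
|snow        |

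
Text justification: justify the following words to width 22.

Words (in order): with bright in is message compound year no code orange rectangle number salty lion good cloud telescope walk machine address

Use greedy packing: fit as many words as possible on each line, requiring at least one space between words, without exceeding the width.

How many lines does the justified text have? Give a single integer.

Line 1: ['with', 'bright', 'in', 'is'] (min_width=17, slack=5)
Line 2: ['message', 'compound', 'year'] (min_width=21, slack=1)
Line 3: ['no', 'code', 'orange'] (min_width=14, slack=8)
Line 4: ['rectangle', 'number', 'salty'] (min_width=22, slack=0)
Line 5: ['lion', 'good', 'cloud'] (min_width=15, slack=7)
Line 6: ['telescope', 'walk', 'machine'] (min_width=22, slack=0)
Line 7: ['address'] (min_width=7, slack=15)
Total lines: 7

Answer: 7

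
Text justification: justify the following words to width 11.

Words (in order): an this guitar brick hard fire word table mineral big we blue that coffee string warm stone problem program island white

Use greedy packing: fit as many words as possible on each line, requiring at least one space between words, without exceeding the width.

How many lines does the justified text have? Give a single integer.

Line 1: ['an', 'this'] (min_width=7, slack=4)
Line 2: ['guitar'] (min_width=6, slack=5)
Line 3: ['brick', 'hard'] (min_width=10, slack=1)
Line 4: ['fire', 'word'] (min_width=9, slack=2)
Line 5: ['table'] (min_width=5, slack=6)
Line 6: ['mineral', 'big'] (min_width=11, slack=0)
Line 7: ['we', 'blue'] (min_width=7, slack=4)
Line 8: ['that', 'coffee'] (min_width=11, slack=0)
Line 9: ['string', 'warm'] (min_width=11, slack=0)
Line 10: ['stone'] (min_width=5, slack=6)
Line 11: ['problem'] (min_width=7, slack=4)
Line 12: ['program'] (min_width=7, slack=4)
Line 13: ['island'] (min_width=6, slack=5)
Line 14: ['white'] (min_width=5, slack=6)
Total lines: 14

Answer: 14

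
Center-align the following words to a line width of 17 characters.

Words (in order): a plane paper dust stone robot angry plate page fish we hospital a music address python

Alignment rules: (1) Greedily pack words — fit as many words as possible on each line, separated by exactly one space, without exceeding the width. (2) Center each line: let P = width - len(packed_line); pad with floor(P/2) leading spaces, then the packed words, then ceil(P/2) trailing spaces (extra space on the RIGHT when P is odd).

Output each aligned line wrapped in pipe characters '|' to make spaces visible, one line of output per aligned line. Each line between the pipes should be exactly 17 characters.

Answer: |  a plane paper  |
|dust stone robot |
|angry plate page |
|fish we hospital |
| a music address |
|     python      |

Derivation:
Line 1: ['a', 'plane', 'paper'] (min_width=13, slack=4)
Line 2: ['dust', 'stone', 'robot'] (min_width=16, slack=1)
Line 3: ['angry', 'plate', 'page'] (min_width=16, slack=1)
Line 4: ['fish', 'we', 'hospital'] (min_width=16, slack=1)
Line 5: ['a', 'music', 'address'] (min_width=15, slack=2)
Line 6: ['python'] (min_width=6, slack=11)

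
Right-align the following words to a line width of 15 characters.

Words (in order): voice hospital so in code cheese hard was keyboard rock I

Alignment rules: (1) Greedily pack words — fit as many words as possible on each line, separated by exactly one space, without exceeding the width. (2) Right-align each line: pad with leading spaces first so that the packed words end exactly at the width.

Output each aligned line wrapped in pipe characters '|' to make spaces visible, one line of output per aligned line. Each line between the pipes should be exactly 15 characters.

Line 1: ['voice', 'hospital'] (min_width=14, slack=1)
Line 2: ['so', 'in', 'code'] (min_width=10, slack=5)
Line 3: ['cheese', 'hard', 'was'] (min_width=15, slack=0)
Line 4: ['keyboard', 'rock', 'I'] (min_width=15, slack=0)

Answer: | voice hospital|
|     so in code|
|cheese hard was|
|keyboard rock I|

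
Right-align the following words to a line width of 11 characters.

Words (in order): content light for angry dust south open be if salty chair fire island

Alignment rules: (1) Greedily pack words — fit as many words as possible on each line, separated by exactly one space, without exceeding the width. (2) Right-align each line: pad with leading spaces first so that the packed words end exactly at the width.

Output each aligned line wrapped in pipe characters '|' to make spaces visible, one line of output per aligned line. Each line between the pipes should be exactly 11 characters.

Answer: |    content|
|  light for|
| angry dust|
| south open|
|be if salty|
| chair fire|
|     island|

Derivation:
Line 1: ['content'] (min_width=7, slack=4)
Line 2: ['light', 'for'] (min_width=9, slack=2)
Line 3: ['angry', 'dust'] (min_width=10, slack=1)
Line 4: ['south', 'open'] (min_width=10, slack=1)
Line 5: ['be', 'if', 'salty'] (min_width=11, slack=0)
Line 6: ['chair', 'fire'] (min_width=10, slack=1)
Line 7: ['island'] (min_width=6, slack=5)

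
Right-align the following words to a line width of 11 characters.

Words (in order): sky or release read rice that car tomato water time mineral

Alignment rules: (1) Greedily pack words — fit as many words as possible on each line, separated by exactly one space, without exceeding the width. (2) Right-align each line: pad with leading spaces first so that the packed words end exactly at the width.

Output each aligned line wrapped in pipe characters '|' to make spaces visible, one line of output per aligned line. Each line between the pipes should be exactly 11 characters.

Line 1: ['sky', 'or'] (min_width=6, slack=5)
Line 2: ['release'] (min_width=7, slack=4)
Line 3: ['read', 'rice'] (min_width=9, slack=2)
Line 4: ['that', 'car'] (min_width=8, slack=3)
Line 5: ['tomato'] (min_width=6, slack=5)
Line 6: ['water', 'time'] (min_width=10, slack=1)
Line 7: ['mineral'] (min_width=7, slack=4)

Answer: |     sky or|
|    release|
|  read rice|
|   that car|
|     tomato|
| water time|
|    mineral|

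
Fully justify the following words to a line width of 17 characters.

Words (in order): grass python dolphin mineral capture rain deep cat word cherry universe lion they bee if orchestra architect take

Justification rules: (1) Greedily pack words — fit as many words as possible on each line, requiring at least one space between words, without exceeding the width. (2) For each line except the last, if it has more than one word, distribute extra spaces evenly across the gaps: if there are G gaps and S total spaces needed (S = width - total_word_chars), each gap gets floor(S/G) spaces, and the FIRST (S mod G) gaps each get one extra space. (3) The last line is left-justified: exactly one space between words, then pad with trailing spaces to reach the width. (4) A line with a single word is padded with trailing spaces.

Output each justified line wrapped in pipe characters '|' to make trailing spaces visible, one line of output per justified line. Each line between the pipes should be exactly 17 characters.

Answer: |grass      python|
|dolphin   mineral|
|capture rain deep|
|cat  word  cherry|
|universe     lion|
|they    bee    if|
|orchestra        |
|architect take   |

Derivation:
Line 1: ['grass', 'python'] (min_width=12, slack=5)
Line 2: ['dolphin', 'mineral'] (min_width=15, slack=2)
Line 3: ['capture', 'rain', 'deep'] (min_width=17, slack=0)
Line 4: ['cat', 'word', 'cherry'] (min_width=15, slack=2)
Line 5: ['universe', 'lion'] (min_width=13, slack=4)
Line 6: ['they', 'bee', 'if'] (min_width=11, slack=6)
Line 7: ['orchestra'] (min_width=9, slack=8)
Line 8: ['architect', 'take'] (min_width=14, slack=3)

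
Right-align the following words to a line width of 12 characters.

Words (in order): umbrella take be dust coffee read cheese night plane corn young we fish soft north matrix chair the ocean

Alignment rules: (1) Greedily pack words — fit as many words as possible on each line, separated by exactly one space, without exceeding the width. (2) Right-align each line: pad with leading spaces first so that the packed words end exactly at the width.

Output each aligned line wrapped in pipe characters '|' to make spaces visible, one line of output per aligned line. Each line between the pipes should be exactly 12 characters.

Line 1: ['umbrella'] (min_width=8, slack=4)
Line 2: ['take', 'be', 'dust'] (min_width=12, slack=0)
Line 3: ['coffee', 'read'] (min_width=11, slack=1)
Line 4: ['cheese', 'night'] (min_width=12, slack=0)
Line 5: ['plane', 'corn'] (min_width=10, slack=2)
Line 6: ['young', 'we'] (min_width=8, slack=4)
Line 7: ['fish', 'soft'] (min_width=9, slack=3)
Line 8: ['north', 'matrix'] (min_width=12, slack=0)
Line 9: ['chair', 'the'] (min_width=9, slack=3)
Line 10: ['ocean'] (min_width=5, slack=7)

Answer: |    umbrella|
|take be dust|
| coffee read|
|cheese night|
|  plane corn|
|    young we|
|   fish soft|
|north matrix|
|   chair the|
|       ocean|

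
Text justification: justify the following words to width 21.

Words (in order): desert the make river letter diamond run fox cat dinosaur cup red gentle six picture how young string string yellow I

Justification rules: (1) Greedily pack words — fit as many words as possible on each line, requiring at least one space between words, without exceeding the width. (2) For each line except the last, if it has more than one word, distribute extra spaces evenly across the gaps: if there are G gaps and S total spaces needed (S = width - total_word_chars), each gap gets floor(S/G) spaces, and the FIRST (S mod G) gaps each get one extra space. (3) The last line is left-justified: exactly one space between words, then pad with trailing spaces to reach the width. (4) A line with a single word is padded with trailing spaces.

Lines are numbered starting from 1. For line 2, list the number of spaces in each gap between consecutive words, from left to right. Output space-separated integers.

Line 1: ['desert', 'the', 'make', 'river'] (min_width=21, slack=0)
Line 2: ['letter', 'diamond', 'run'] (min_width=18, slack=3)
Line 3: ['fox', 'cat', 'dinosaur', 'cup'] (min_width=20, slack=1)
Line 4: ['red', 'gentle', 'six'] (min_width=14, slack=7)
Line 5: ['picture', 'how', 'young'] (min_width=17, slack=4)
Line 6: ['string', 'string', 'yellow'] (min_width=20, slack=1)
Line 7: ['I'] (min_width=1, slack=20)

Answer: 3 2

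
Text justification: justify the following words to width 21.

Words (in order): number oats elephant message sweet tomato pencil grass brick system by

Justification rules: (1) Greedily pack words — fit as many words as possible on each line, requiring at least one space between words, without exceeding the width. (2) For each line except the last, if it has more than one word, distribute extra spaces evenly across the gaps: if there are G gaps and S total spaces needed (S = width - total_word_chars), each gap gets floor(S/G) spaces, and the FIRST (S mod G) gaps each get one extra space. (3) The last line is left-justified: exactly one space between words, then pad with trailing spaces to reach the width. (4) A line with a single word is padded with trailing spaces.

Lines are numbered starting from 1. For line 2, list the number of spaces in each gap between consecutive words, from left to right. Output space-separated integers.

Answer: 2 1

Derivation:
Line 1: ['number', 'oats', 'elephant'] (min_width=20, slack=1)
Line 2: ['message', 'sweet', 'tomato'] (min_width=20, slack=1)
Line 3: ['pencil', 'grass', 'brick'] (min_width=18, slack=3)
Line 4: ['system', 'by'] (min_width=9, slack=12)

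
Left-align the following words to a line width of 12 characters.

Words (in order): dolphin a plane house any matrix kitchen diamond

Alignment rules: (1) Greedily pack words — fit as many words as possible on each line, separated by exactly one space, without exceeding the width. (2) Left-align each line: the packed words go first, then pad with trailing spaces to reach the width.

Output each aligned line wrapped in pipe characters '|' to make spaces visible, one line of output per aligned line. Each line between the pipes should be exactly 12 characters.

Answer: |dolphin a   |
|plane house |
|any matrix  |
|kitchen     |
|diamond     |

Derivation:
Line 1: ['dolphin', 'a'] (min_width=9, slack=3)
Line 2: ['plane', 'house'] (min_width=11, slack=1)
Line 3: ['any', 'matrix'] (min_width=10, slack=2)
Line 4: ['kitchen'] (min_width=7, slack=5)
Line 5: ['diamond'] (min_width=7, slack=5)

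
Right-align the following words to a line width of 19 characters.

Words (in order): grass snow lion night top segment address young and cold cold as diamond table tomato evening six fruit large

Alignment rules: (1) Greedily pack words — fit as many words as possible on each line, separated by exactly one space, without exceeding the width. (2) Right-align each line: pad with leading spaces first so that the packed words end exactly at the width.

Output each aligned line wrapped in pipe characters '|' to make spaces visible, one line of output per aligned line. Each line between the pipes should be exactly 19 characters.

Answer: |    grass snow lion|
|  night top segment|
|  address young and|
|       cold cold as|
|      diamond table|
| tomato evening six|
|        fruit large|

Derivation:
Line 1: ['grass', 'snow', 'lion'] (min_width=15, slack=4)
Line 2: ['night', 'top', 'segment'] (min_width=17, slack=2)
Line 3: ['address', 'young', 'and'] (min_width=17, slack=2)
Line 4: ['cold', 'cold', 'as'] (min_width=12, slack=7)
Line 5: ['diamond', 'table'] (min_width=13, slack=6)
Line 6: ['tomato', 'evening', 'six'] (min_width=18, slack=1)
Line 7: ['fruit', 'large'] (min_width=11, slack=8)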